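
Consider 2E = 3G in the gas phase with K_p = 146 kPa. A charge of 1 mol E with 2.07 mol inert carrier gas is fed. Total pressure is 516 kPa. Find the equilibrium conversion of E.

X = 0.441

Take 1 mol E as basis and let X be its fractional conversion, so ξ = 0.5X.
At extent ξ: n_E = 1 − X; n_G = 1.5X; n_I = 2.07 (inert).
n_T = Σnᵢ = 3.07 + 0.5X.
y_i = n_i/n_T, p_i = y_i·P. K_p = p_G^3 / (p_E^2).
Equating to 146 kPa and solving on 0 < X < 1: X = 0.441.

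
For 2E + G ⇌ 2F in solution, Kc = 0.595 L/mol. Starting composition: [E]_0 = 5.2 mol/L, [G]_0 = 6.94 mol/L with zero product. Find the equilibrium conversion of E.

Let X = conversion of E; extent ξ = 5.2X/2 mol/L.
Concentrations: [E] = 5.2 − 5.2X; [G] = 6.94 − 2.6X; [F] = 5.2X.
Kc = [F]^2 / ([E]^2 [G]).
Solving Kc = 0.595 for X ∈ (0,1): X = 0.639.

X = 0.639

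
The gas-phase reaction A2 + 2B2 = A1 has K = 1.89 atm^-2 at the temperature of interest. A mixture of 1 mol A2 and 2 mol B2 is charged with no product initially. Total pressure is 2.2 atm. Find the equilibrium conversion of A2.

Take 1 mol A2 as basis and let X be its fractional conversion, so ξ = X.
Moles: n_A2 = 1 − X; n_B2 = 2 − 2X; n_A1 = X.
n_T = Σnᵢ = 3 − 2X.
With p_i = (n_i/n_T)P, K = p_A1 / (p_A2 p_B2^2).
Setting this equal to 1.89 atm^-2 and taking the physical root (0 < X < 1) gives X = 0.626.

X = 0.626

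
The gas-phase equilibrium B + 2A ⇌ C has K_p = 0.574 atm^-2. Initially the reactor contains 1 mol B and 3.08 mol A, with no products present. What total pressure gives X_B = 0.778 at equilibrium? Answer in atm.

Let X = conversion of B (basis 1 mol B); extent of reaction ξ = X.
At extent ξ: n_B = 1 − X; n_A = 3.08 − 2X; n_C = X.
n_T = Σnᵢ = 4.08 − 2X.
K_p = p_C / (p_B p_A^2) with p_i = (n_i/n_T)·P.
At X = 0.778: the mole-fraction product g(X) = Π y_i^ν_i = 9.612. Since K_p = g(X)·P^{-2}, P = (g/K_p)^(1/2) = (9.612/0.574)^(1/2) = 4.09 atm.

P = 4.09 atm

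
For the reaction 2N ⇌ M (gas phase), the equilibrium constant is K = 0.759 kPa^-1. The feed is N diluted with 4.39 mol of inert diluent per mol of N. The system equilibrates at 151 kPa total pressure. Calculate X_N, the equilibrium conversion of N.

Let X = conversion of N (basis 1 mol N); extent of reaction ξ = 0.5X.
Species balance: n_N = 1 − X; n_M = 0.5X; n_I = 4.39 (inert).
Summing: n_T = 5.39 − 0.5X.
With p_i = (n_i/n_T)P, K = p_M / (p_N^2).
This yields a degree-2 equation in X; solving on (0,1), X = 0.863.

X = 0.863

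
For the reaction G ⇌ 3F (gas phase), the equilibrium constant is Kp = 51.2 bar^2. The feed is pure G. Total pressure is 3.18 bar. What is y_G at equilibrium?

y_G = 0.130

Basis: 1 mol G initially; let X = conversion of G. Extent ξ = X.
At extent ξ: n_G = 1 − X; n_F = 3X.
Summing: n_T = 1 + 2X.
Mole fractions y_i = n_i/n_T; Kp = p_F^3 / (p_G) with p_i = y_i·P.
Substituting and setting equal to 51.2 bar^2 gives a polynomial in X; the root in (0,1) is X = 0.690.
Then n_G = 0.31, n_T = 2.38, so y_G = 0.130.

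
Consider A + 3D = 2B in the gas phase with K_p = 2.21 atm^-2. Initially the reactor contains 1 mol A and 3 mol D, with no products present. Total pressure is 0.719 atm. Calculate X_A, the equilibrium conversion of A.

Let X = conversion of A (basis 1 mol A); extent of reaction ξ = X.
Species balance: n_A = 1 − X; n_D = 3 − 3X; n_B = 2X.
Summing: n_T = 4 − 2X.
y_i = n_i/n_T, p_i = y_i·P. K_p = p_B^2 / (p_A p_D^3).
Setting this equal to 2.21 atm^-2 and taking the physical root (0 < X < 1) gives X = 0.353.

X = 0.353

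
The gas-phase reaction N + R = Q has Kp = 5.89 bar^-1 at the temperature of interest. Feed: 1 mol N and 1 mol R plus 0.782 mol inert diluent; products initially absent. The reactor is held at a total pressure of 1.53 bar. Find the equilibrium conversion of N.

X = 0.615

Let X = conversion of N (basis 1 mol N); extent of reaction ξ = X.
At extent ξ: n_N = 1 − X; n_R = 1 − X; n_Q = X; n_I = 0.782 (inert).
n_T = Σnᵢ = 2.78 − X.
y_i = n_i/n_T, p_i = y_i·P. Kp = p_Q / (p_N p_R).
This yields a degree-2 equation in X; solving on (0,1), X = 0.615.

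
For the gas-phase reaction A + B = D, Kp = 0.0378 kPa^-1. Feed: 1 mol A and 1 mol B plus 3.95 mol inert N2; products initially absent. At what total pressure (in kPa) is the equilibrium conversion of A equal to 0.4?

Take 1 mol A as basis and let X be its fractional conversion, so ξ = X.
Species balance: n_A = 1 − X; n_B = 1 − X; n_D = X; n_I = 3.95 (inert).
Total moles n_T = 5.95 − X.
Kp = p_D / (p_A p_B) with p_i = (n_i/n_T)·P.
At X = 0.4: the mole-fraction product g(X) = Π y_i^ν_i = 6.167. Since Kp = g(X)·P^{-1}, P = (g/Kp)^(1/1) = (6.167/0.0378)^(1/1) = 163 kPa.

P = 163 kPa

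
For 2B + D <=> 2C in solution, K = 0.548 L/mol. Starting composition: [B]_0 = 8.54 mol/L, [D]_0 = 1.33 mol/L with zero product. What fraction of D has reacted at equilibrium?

Let X = conversion of D; extent ξ = 1.33·X mol/L.
Concentrations: [B] = 8.54 − 2.66X; [D] = 1.33 − 1.33X; [C] = 2.66X.
K = [C]^2 / ([B]^2 [D]).
Equating to 0.548 L/mol: the physical root is X = 0.832.

X = 0.832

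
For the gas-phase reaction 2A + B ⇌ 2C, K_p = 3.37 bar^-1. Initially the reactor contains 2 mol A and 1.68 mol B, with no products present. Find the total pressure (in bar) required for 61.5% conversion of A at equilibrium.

P = 2.18 bar

Let X = conversion of A (basis 2 mol A); extent of reaction ξ = X.
At extent ξ: n_A = 2 − 2X; n_B = 1.68 − X; n_C = 2X.
Summing: n_T = 3.68 − X.
K_p = p_C^2 / (p_A^2 p_B) with p_i = (n_i/n_T)·P.
At X = 0.615: the mole-fraction product g(X) = Π y_i^ν_i = 7.344. Since K_p = g(X)·P^{-1}, P = (g/K_p)^(1/1) = (7.344/3.37)^(1/1) = 2.18 bar.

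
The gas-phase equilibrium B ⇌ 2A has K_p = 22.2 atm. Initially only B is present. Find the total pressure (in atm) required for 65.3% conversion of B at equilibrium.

P = 7.47 atm

Let X = conversion of B (basis 1 mol B); extent of reaction ξ = X.
Species balance: n_B = 1 − X; n_A = 2X.
Total moles n_T = 1 + X.
K_p = p_A^2 / (p_B) with p_i = (n_i/n_T)·P.
At X = 0.653: the mole-fraction product g(X) = Π y_i^ν_i = 2.974. Since K_p = g(X)·P^{1}, P = (K_p/g)^(1/1) = (22.2/2.974)^(1/1) = 7.47 atm.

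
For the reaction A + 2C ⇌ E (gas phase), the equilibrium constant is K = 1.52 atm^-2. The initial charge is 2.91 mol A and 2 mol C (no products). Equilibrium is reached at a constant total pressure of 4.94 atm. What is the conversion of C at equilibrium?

Take 2 mol C as basis and let X be its fractional conversion, so ξ = X.
Mole table: n_A = 2.91 − X; n_C = 2 − 2X; n_E = X.
n_T = Σnᵢ = 4.91 − 2X.
y_i = n_i/n_T, p_i = y_i·P. K = p_E / (p_A p_C^2).
This yields a degree-3 equation in X; solving on (0,1), X = 0.831.

X = 0.831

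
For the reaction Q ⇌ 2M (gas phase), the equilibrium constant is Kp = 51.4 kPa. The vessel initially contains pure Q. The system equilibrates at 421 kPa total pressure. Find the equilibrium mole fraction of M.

Let X = conversion of Q (basis 1 mol Q); extent of reaction ξ = X.
At extent ξ: n_Q = 1 − X; n_M = 2X.
Total moles n_T = 1 + X.
y_i = n_i/n_T, p_i = y_i·P. Kp = p_M^2 / (p_Q).
Setting this equal to 51.4 kPa and taking the physical root (0 < X < 1) gives X = 0.172.
Then n_M = 0.344, n_T = 1.17, so y_M = 0.294.

y_M = 0.294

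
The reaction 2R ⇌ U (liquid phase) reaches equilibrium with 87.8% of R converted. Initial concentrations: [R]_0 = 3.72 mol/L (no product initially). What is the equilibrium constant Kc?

Kc = 7.93 L/mol

Let X = conversion of R.
Concentrations: [R] = 3.72 − 3.72X; [U] = 1.86X.
At X = 0.878: [R] = 0.454, [U] = 1.63.
Kc = [U] / ([R]^2) = 7.93 L/mol.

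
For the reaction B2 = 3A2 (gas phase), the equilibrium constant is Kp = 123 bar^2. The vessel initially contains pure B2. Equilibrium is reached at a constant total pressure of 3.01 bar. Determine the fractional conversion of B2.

X = 0.837

Take 1 mol B2 as basis and let X be its fractional conversion, so ξ = X.
Mole table: n_B2 = 1 − X; n_A2 = 3X.
n_T = Σnᵢ = 1 + 2X.
With p_i = (n_i/n_T)P, Kp = p_A2^3 / (p_B2).
This yields a degree-3 equation in X; solving on (0,1), X = 0.837.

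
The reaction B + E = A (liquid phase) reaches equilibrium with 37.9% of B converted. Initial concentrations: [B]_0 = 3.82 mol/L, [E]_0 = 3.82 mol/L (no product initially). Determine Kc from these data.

Let X = conversion of B.
Concentrations: [B] = 3.82 − 3.82X; [E] = 3.82 − 3.82X; [A] = 3.82X.
At X = 0.379: [B] = 2.37, [E] = 2.37, [A] = 1.45.
Kc = [A] / ([B] [E]) = 0.257 L/mol.

Kc = 0.257 L/mol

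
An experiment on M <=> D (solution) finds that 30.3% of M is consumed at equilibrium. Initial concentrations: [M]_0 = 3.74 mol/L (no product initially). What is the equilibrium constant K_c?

Let X = conversion of M.
Concentrations: [M] = 3.74 − 3.74X; [D] = 3.74X.
At X = 0.303: [M] = 2.61, [D] = 1.13.
K_c = [D] / ([M]) = 0.435.

K_c = 0.435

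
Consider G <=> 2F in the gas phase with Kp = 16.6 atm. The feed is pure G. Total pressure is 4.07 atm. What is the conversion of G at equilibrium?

Basis: 1 mol G initially; let X = conversion of G. Extent ξ = X.
At extent ξ: n_G = 1 − X; n_F = 2X.
Summing: n_T = 1 + X.
With p_i = (n_i/n_T)P, Kp = p_F^2 / (p_G).
Equating to 16.6 atm and solving on 0 < X < 1: X = 0.711.

X = 0.711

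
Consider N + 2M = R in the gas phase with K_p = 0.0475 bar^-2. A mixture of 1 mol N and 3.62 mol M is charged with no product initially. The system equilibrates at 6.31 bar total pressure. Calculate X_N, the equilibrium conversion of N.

Let X = conversion of N (basis 1 mol N); extent of reaction ξ = X.
Mole table: n_N = 1 − X; n_M = 3.62 − 2X; n_R = X.
Total moles n_T = 4.62 − 2X.
With p_i = (n_i/n_T)P, K_p = p_R / (p_N p_M^2).
Setting this equal to 0.0475 bar^-2 and taking the physical root (0 < X < 1) gives X = 0.498.

X = 0.498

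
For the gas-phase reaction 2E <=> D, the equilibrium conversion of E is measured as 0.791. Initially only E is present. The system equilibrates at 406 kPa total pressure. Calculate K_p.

K_p = 0.0135 kPa^-1

Basis: 1 mol E initially; let X = conversion of E. Extent ξ = 0.5X.
Species balance: n_E = 1 − X; n_D = 0.5X.
Total moles n_T = 1 − 0.5X.
At X = 0.791: n_E = 0.209, n_D = 0.396, n_T = 0.605.
p_i = (n_i/n_T)·P. K_p = p_D / (p_E^2) = 0.0135 kPa^-1.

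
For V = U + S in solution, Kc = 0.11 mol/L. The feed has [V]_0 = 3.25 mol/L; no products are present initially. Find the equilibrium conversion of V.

Let X = conversion of V; extent ξ = 3.25·X mol/L.
Concentrations: [V] = 3.25 − 3.25X; [U] = 3.25X; [S] = 3.25X.
Kc = [U] [S] / ([V]).
Setting equal to 0.11 and solving for X on (0,1) gives X = 0.168.

X = 0.168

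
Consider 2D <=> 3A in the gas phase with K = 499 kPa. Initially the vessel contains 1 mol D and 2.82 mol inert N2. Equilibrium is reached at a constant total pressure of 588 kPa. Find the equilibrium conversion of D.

Basis: 1 mol D initially; let X = conversion of D. Extent ξ = 0.5X.
Species balance: n_D = 1 − X; n_A = 1.5X; n_I = 2.82 (inert).
Summing: n_T = 3.82 + 0.5X.
y_i = n_i/n_T, p_i = y_i·P. K = p_A^3 / (p_D^2).
Setting this equal to 499 kPa and taking the physical root (0 < X < 1) gives X = 0.573.

X = 0.573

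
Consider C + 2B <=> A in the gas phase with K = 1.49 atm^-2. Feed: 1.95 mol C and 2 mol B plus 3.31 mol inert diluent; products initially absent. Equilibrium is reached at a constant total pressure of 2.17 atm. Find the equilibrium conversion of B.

Let X = conversion of B (basis 2 mol B); extent of reaction ξ = X.
At extent ξ: n_C = 1.95 − X; n_B = 2 − 2X; n_A = X; n_I = 3.31 (inert).
n_T = Σnᵢ = 7.26 − 2X.
Mole fractions y_i = n_i/n_T; K = p_A / (p_C p_B^2) with p_i = y_i·P.
Equating to 1.49 atm^-2 and solving on 0 < X < 1: X = 0.389.

X = 0.389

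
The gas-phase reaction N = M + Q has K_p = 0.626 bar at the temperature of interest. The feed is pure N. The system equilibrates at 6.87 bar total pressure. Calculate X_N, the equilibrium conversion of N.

Basis: 1 mol N initially; let X = conversion of N. Extent ξ = X.
Mole table: n_N = 1 − X; n_M = X; n_Q = X.
Total moles n_T = 1 + X.
Mole fractions y_i = n_i/n_T; K_p = p_M p_Q / (p_N) with p_i = y_i·P.
Substituting and setting equal to 0.626 bar gives a polynomial in X; the root in (0,1) is X = 0.289.

X = 0.289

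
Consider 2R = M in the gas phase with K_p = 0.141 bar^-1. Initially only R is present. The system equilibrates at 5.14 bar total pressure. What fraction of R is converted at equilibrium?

X = 0.494

Take 1 mol R as basis and let X be its fractional conversion, so ξ = 0.5X.
At extent ξ: n_R = 1 − X; n_M = 0.5X.
Total moles n_T = 1 − 0.5X.
y_i = n_i/n_T, p_i = y_i·P. K_p = p_M / (p_R^2).
Substituting and setting equal to 0.141 bar^-1 gives a polynomial in X; the root in (0,1) is X = 0.494.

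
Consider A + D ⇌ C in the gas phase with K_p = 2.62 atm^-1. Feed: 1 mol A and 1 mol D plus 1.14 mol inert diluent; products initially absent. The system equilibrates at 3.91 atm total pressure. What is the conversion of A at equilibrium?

X = 0.612

Take 1 mol A as basis and let X be its fractional conversion, so ξ = X.
Moles: n_A = 1 − X; n_D = 1 − X; n_C = X; n_I = 1.14 (inert).
Total moles n_T = 3.14 − X.
y_i = n_i/n_T, p_i = y_i·P. K_p = p_C / (p_A p_D).
This yields a degree-2 equation in X; solving on (0,1), X = 0.612.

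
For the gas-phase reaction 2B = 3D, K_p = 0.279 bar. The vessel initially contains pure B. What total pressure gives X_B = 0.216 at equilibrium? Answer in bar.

P = 5.59 bar

Basis: 1 mol B initially; let X = conversion of B. Extent ξ = 0.5X.
Mole table: n_B = 1 − X; n_D = 1.5X.
n_T = Σnᵢ = 1 + 0.5X.
K_p = p_D^3 / (p_B^2) with p_i = (n_i/n_T)·P.
At X = 0.216: the mole-fraction product g(X) = Π y_i^ν_i = 0.04994. Since K_p = g(X)·P^{1}, P = (K_p/g)^(1/1) = (0.279/0.04994)^(1/1) = 5.59 bar.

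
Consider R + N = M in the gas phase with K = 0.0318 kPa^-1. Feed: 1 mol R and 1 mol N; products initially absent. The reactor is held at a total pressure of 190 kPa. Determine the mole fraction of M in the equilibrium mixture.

Let X = conversion of R (basis 1 mol R); extent of reaction ξ = X.
Mole table: n_R = 1 − X; n_N = 1 − X; n_M = X.
n_T = Σnᵢ = 2 − X.
With p_i = (n_i/n_T)P, K = p_M / (p_R p_N).
Equating to 0.0318 kPa^-1 and solving on 0 < X < 1: X = 0.623.
Then n_M = 0.623, n_T = 1.38, so y_M = 0.453.

y_M = 0.453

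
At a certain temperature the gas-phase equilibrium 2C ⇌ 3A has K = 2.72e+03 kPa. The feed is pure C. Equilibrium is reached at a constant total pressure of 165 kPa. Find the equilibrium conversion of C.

X = 0.750

Take 1 mol C as basis and let X be its fractional conversion, so ξ = 0.5X.
Species balance: n_C = 1 − X; n_A = 1.5X.
Total moles n_T = 1 + 0.5X.
Mole fractions y_i = n_i/n_T; K = p_A^3 / (p_C^2) with p_i = y_i·P.
Substituting and setting equal to 2.72e+03 kPa gives a polynomial in X; the root in (0,1) is X = 0.750.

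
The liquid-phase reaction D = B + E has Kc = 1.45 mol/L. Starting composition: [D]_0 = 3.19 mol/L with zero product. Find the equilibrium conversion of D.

X = 0.484

Let X = conversion of D; extent ξ = 3.19·X mol/L.
Concentrations: [D] = 3.19 − 3.19X; [B] = 3.19X; [E] = 3.19X.
Kc = [B] [E] / ([D]).
This equals 1.45 at X = 0.484 (the root in 0 < X < 1).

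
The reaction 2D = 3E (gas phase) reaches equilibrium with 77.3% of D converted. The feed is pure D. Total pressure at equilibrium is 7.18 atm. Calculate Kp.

Kp = 157 atm

Take 1 mol D as basis and let X be its fractional conversion, so ξ = 0.5X.
Species balance: n_D = 1 − X; n_E = 1.5X.
n_T = Σnᵢ = 1 + 0.5X.
At X = 0.773: n_D = 0.227, n_E = 1.16, n_T = 1.39.
p_i = (n_i/n_T)·P. Kp = p_E^3 / (p_D^2) = 157 atm.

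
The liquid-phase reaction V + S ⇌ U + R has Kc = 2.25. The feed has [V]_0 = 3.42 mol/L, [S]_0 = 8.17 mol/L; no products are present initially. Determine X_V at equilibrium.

X = 0.813

Let X = conversion of V; extent ξ = 3.42·X mol/L.
Concentrations: [V] = 3.42 − 3.42X; [S] = 8.17 − 3.42X; [U] = 3.42X; [R] = 3.42X.
Kc = [U] [R] / ([V] [S]).
Solving Kc = 2.25 for X ∈ (0,1): X = 0.813.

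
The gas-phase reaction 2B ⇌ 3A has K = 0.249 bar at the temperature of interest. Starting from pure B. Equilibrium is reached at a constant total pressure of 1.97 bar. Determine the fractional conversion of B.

Basis: 1 mol B initially; let X = conversion of B. Extent ξ = 0.5X.
At extent ξ: n_B = 1 − X; n_A = 1.5X.
Summing: n_T = 1 + 0.5X.
y_i = n_i/n_T, p_i = y_i·P. K = p_A^3 / (p_B^2).
Equating to 0.249 bar and solving on 0 < X < 1: X = 0.281.

X = 0.281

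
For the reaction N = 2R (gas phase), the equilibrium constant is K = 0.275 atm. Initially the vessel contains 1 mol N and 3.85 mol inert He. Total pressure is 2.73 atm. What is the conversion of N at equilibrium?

X = 0.301

Basis: 1 mol N initially; let X = conversion of N. Extent ξ = X.
Mole table: n_N = 1 − X; n_R = 2X; n_I = 3.85 (inert).
n_T = Σnᵢ = 4.85 + X.
Mole fractions y_i = n_i/n_T; K = p_R^2 / (p_N) with p_i = y_i·P.
Equating to 0.275 atm and solving on 0 < X < 1: X = 0.301.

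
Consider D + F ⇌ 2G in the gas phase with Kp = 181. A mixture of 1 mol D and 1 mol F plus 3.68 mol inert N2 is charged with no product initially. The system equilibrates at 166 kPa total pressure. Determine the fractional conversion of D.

Let X = conversion of D (basis 1 mol D); extent of reaction ξ = X.
At extent ξ: n_D = 1 − X; n_F = 1 − X; n_G = 2X; n_I = 3.68 (inert).
Since Δν = 0, n_T = 5.68 throughout.
y_i = n_i/n_T, p_i = y_i·P. Kp = p_G^2 / (p_D p_F).
This yields a degree-2 equation in X; solving on (0,1), X = 0.871.

X = 0.871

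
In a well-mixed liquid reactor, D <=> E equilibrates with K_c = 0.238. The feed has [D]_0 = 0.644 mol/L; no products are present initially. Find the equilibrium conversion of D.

X = 0.192

Let X = conversion of D; extent ξ = 0.644·X mol/L.
Concentrations: [D] = 0.644 − 0.644X; [E] = 0.644X.
K_c = [E] / ([D]).
Equating to 0.238: the physical root is X = 0.192.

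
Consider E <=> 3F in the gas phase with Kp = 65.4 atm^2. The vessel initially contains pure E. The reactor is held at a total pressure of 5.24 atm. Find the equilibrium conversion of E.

X = 0.559

Take 1 mol E as basis and let X be its fractional conversion, so ξ = X.
Mole table: n_E = 1 − X; n_F = 3X.
n_T = Σnᵢ = 1 + 2X.
With p_i = (n_i/n_T)P, Kp = p_F^3 / (p_E).
Substituting and setting equal to 65.4 atm^2 gives a polynomial in X; the root in (0,1) is X = 0.559.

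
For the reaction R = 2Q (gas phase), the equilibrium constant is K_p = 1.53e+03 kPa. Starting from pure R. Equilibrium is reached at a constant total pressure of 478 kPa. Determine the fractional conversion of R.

X = 0.667

Take 1 mol R as basis and let X be its fractional conversion, so ξ = X.
Moles: n_R = 1 − X; n_Q = 2X.
Summing: n_T = 1 + X.
y_i = n_i/n_T, p_i = y_i·P. K_p = p_Q^2 / (p_R).
Setting this equal to 1.53e+03 kPa and taking the physical root (0 < X < 1) gives X = 0.667.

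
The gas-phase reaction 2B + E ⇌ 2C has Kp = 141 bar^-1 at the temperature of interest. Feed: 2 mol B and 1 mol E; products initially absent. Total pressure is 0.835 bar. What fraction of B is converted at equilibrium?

X = 0.775

Take 2 mol B as basis and let X be its fractional conversion, so ξ = X.
Moles: n_B = 2 − 2X; n_E = 1 − X; n_C = 2X.
n_T = Σnᵢ = 3 − X.
With p_i = (n_i/n_T)P, Kp = p_C^2 / (p_B^2 p_E).
Equating to 141 bar^-1 and solving on 0 < X < 1: X = 0.775.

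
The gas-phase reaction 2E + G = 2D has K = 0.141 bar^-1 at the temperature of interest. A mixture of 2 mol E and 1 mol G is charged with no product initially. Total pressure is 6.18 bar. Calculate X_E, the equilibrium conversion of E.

X = 0.320

Take 2 mol E as basis and let X be its fractional conversion, so ξ = X.
Moles: n_E = 2 − 2X; n_G = 1 − X; n_D = 2X.
Summing: n_T = 3 − X.
y_i = n_i/n_T, p_i = y_i·P. K = p_D^2 / (p_E^2 p_G).
Equating to 0.141 bar^-1 and solving on 0 < X < 1: X = 0.320.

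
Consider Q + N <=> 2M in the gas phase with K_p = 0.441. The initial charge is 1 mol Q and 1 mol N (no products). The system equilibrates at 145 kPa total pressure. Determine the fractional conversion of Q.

X = 0.249

Let X = conversion of Q (basis 1 mol Q); extent of reaction ξ = X.
Mole table: n_Q = 1 − X; n_N = 1 − X; n_M = 2X.
Since Δν = 0, n_T = 2 throughout.
With p_i = (n_i/n_T)P, K_p = p_M^2 / (p_Q p_N).
This yields a degree-2 equation in X; solving on (0,1), X = 0.249.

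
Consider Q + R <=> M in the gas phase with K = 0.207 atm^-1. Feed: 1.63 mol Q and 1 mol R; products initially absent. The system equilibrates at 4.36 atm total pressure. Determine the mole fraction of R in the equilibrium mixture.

Let X = conversion of R (basis 1 mol R); extent of reaction ξ = X.
Mole table: n_Q = 1.63 − X; n_R = 1 − X; n_M = X.
Total moles n_T = 2.63 − X.
Mole fractions y_i = n_i/n_T; K = p_M / (p_Q p_R) with p_i = y_i·P.
Substituting and setting equal to 0.207 atm^-1 gives a polynomial in X; the root in (0,1) is X = 0.337.
Then n_R = 0.663, n_T = 2.29, so y_R = 0.289.

y_R = 0.289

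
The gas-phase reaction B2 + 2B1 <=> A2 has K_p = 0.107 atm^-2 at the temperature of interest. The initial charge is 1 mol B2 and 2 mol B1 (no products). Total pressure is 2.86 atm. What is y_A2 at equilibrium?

y_A2 = 0.096

Take 1 mol B2 as basis and let X be its fractional conversion, so ξ = X.
Moles: n_B2 = 1 − X; n_B1 = 2 − 2X; n_A2 = X.
n_T = Σnᵢ = 3 − 2X.
y_i = n_i/n_T, p_i = y_i·P. K_p = p_A2 / (p_B2 p_B1^2).
Substituting and setting equal to 0.107 atm^-2 gives a polynomial in X; the root in (0,1) is X = 0.241.
Then n_A2 = 0.241, n_T = 2.52, so y_A2 = 0.096.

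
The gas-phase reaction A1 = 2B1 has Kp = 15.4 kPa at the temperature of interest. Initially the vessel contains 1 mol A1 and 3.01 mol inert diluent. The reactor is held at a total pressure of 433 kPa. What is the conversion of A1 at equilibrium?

X = 0.175

Let X = conversion of A1 (basis 1 mol A1); extent of reaction ξ = X.
Mole table: n_A1 = 1 − X; n_B1 = 2X; n_I = 3.01 (inert).
Summing: n_T = 4.01 + X.
y_i = n_i/n_T, p_i = y_i·P. Kp = p_B1^2 / (p_A1).
This yields a degree-2 equation in X; solving on (0,1), X = 0.175.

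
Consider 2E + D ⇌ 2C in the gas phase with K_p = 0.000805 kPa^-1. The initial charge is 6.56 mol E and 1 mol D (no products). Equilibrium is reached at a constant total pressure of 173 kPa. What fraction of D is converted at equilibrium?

X = 0.334

Take 1 mol D as basis and let X be its fractional conversion, so ξ = X.
Species balance: n_E = 6.56 − 2X; n_D = 1 − X; n_C = 2X.
Summing: n_T = 7.56 − X.
With p_i = (n_i/n_T)P, K_p = p_C^2 / (p_E^2 p_D).
Equating to 0.000805 kPa^-1 and solving on 0 < X < 1: X = 0.334.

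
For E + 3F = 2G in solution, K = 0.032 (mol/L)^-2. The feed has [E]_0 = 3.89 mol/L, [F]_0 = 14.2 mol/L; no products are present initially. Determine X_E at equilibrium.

X = 0.585

Let X = conversion of E; extent ξ = 3.89·X mol/L.
Concentrations: [E] = 3.89 − 3.89X; [F] = 14.2 − 11.7X; [G] = 7.78X.
K = [G]^2 / ([E] [F]^3).
Solving K = 0.032 for X ∈ (0,1): X = 0.585.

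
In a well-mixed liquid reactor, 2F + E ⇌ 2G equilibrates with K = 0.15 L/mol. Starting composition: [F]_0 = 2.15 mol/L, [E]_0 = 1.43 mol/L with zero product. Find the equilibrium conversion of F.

Let X = conversion of F; extent ξ = 2.15X/2 mol/L.
Concentrations: [F] = 2.15 − 2.15X; [E] = 1.43 − 1.07X; [G] = 2.15X.
K = [G]^2 / ([F]^2 [E]).
This equals 0.15 at X = 0.291 (the root in 0 < X < 1).

X = 0.291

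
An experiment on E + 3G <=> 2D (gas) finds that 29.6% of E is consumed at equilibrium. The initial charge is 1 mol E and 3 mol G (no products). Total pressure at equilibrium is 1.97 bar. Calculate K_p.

K_p = 0.158 bar^-2

Take 1 mol E as basis and let X be its fractional conversion, so ξ = X.
Mole table: n_E = 1 − X; n_G = 3 − 3X; n_D = 2X.
Total moles n_T = 4 − 2X.
At X = 0.296: n_E = 0.704, n_G = 2.11, n_D = 0.592, n_T = 3.41.
p_i = (n_i/n_T)·P. K_p = p_D^2 / (p_E p_G^3) = 0.158 bar^-2.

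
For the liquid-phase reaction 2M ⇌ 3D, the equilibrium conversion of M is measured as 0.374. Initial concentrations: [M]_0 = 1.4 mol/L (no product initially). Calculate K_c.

Let X = conversion of M.
Concentrations: [M] = 1.4 − 1.4X; [D] = 2.1X.
At X = 0.374: [M] = 0.876, [D] = 0.785.
K_c = [D]^3 / ([M]^2) = 0.631 mol/L.

K_c = 0.631 mol/L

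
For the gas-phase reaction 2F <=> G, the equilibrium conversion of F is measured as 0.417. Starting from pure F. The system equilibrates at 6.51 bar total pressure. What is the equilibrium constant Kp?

Let X = conversion of F (basis 1 mol F); extent of reaction ξ = 0.5X.
Species balance: n_F = 1 − X; n_G = 0.5X.
Total moles n_T = 1 − 0.5X.
At X = 0.417: n_F = 0.583, n_G = 0.208, n_T = 0.791.
p_i = (n_i/n_T)·P. Kp = p_G / (p_F^2) = 0.0746 bar^-1.

Kp = 0.0746 bar^-1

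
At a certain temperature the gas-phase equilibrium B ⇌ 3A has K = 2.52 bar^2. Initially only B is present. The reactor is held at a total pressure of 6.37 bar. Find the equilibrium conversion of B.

Basis: 1 mol B initially; let X = conversion of B. Extent ξ = X.
Species balance: n_B = 1 − X; n_A = 3X.
n_T = Σnᵢ = 1 + 2X.
With p_i = (n_i/n_T)P, K = p_A^3 / (p_B).
Equating to 2.52 bar^2 and solving on 0 < X < 1: X = 0.149.

X = 0.149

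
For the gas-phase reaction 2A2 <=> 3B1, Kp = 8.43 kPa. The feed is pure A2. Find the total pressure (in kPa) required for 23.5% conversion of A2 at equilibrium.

P = 126 kPa

Take 1 mol A2 as basis and let X be its fractional conversion, so ξ = 0.5X.
Mole table: n_A2 = 1 − X; n_B1 = 1.5X.
Total moles n_T = 1 + 0.5X.
Kp = p_B1^3 / (p_A2^2) with p_i = (n_i/n_T)·P.
At X = 0.235: the mole-fraction product g(X) = Π y_i^ν_i = 0.06697. Since Kp = g(X)·P^{1}, P = (Kp/g)^(1/1) = (8.43/0.06697)^(1/1) = 126 kPa.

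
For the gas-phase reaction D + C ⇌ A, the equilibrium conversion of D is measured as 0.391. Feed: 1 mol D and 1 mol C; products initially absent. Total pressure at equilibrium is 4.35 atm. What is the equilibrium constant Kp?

Kp = 0.39 atm^-1

Let X = conversion of D (basis 1 mol D); extent of reaction ξ = X.
Species balance: n_D = 1 − X; n_C = 1 − X; n_A = X.
Summing: n_T = 2 − X.
At X = 0.391: n_D = 0.609, n_C = 0.609, n_A = 0.391, n_T = 1.61.
p_i = (n_i/n_T)·P. Kp = p_A / (p_D p_C) = 0.39 atm^-1.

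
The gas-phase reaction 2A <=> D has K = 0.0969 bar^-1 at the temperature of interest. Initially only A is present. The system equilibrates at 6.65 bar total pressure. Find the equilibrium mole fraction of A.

y_A = 0.692

Basis: 1 mol A initially; let X = conversion of A. Extent ξ = 0.5X.
Species balance: n_A = 1 − X; n_D = 0.5X.
n_T = Σnᵢ = 1 − 0.5X.
With p_i = (n_i/n_T)P, K = p_D / (p_A^2).
This yields a degree-2 equation in X; solving on (0,1), X = 0.471.
Then n_A = 0.529, n_T = 0.764, so y_A = 0.692.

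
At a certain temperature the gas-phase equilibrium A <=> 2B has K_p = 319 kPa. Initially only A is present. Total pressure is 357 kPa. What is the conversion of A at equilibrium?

X = 0.427

Take 1 mol A as basis and let X be its fractional conversion, so ξ = X.
Species balance: n_A = 1 − X; n_B = 2X.
Total moles n_T = 1 + X.
Mole fractions y_i = n_i/n_T; K_p = p_B^2 / (p_A) with p_i = y_i·P.
This yields a degree-2 equation in X; solving on (0,1), X = 0.427.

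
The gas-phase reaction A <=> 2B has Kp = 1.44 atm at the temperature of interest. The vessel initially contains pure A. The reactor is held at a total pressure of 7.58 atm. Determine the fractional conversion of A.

X = 0.213

Take 1 mol A as basis and let X be its fractional conversion, so ξ = X.
Species balance: n_A = 1 − X; n_B = 2X.
n_T = Σnᵢ = 1 + X.
Mole fractions y_i = n_i/n_T; Kp = p_B^2 / (p_A) with p_i = y_i·P.
Setting this equal to 1.44 atm and taking the physical root (0 < X < 1) gives X = 0.213.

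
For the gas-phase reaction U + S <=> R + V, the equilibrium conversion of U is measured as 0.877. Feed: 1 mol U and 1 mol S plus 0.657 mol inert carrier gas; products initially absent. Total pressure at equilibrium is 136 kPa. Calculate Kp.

Take 1 mol U as basis and let X be its fractional conversion, so ξ = X.
At extent ξ: n_U = 1 − X; n_S = 1 − X; n_R = X; n_V = X; n_I = 0.657 (inert).
n_T stays at 2.66 (no change in mole number).
At X = 0.877: n_U = 0.123, n_S = 0.123, n_R = 0.877, n_V = 0.877, n_T = 2.66.
p_i = (n_i/n_T)·P. Kp = p_R p_V / (p_U p_S) = 50.8.

Kp = 50.8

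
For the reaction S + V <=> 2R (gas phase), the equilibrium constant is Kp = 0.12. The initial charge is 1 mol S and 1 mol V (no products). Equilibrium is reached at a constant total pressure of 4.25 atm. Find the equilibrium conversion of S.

X = 0.148

Let X = conversion of S (basis 1 mol S); extent of reaction ξ = X.
Species balance: n_S = 1 − X; n_V = 1 − X; n_R = 2X.
n_T stays at 2 (no change in mole number).
Mole fractions y_i = n_i/n_T; Kp = p_R^2 / (p_S p_V) with p_i = y_i·P.
Setting this equal to 0.12 and taking the physical root (0 < X < 1) gives X = 0.148.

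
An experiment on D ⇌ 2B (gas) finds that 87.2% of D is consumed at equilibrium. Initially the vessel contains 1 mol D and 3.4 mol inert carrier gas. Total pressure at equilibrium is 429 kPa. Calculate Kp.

Kp = 1.93e+03 kPa

Basis: 1 mol D initially; let X = conversion of D. Extent ξ = X.
At extent ξ: n_D = 1 − X; n_B = 2X; n_I = 3.4 (inert).
n_T = Σnᵢ = 4.4 + X.
At X = 0.872: n_D = 0.128, n_B = 1.74, n_T = 5.27.
p_i = (n_i/n_T)·P. Kp = p_B^2 / (p_D) = 1.93e+03 kPa.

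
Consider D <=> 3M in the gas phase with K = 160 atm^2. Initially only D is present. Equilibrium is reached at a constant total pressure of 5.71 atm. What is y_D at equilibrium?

y_D = 0.133

Basis: 1 mol D initially; let X = conversion of D. Extent ξ = X.
Species balance: n_D = 1 − X; n_M = 3X.
n_T = Σnᵢ = 1 + 2X.
y_i = n_i/n_T, p_i = y_i·P. K = p_M^3 / (p_D).
Substituting and setting equal to 160 atm^2 gives a polynomial in X; the root in (0,1) is X = 0.685.
Then n_D = 0.315, n_T = 2.37, so y_D = 0.133.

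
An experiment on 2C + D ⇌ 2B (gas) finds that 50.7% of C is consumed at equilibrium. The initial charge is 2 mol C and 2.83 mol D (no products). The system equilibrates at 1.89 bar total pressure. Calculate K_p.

K_p = 1.04 bar^-1

Take 2 mol C as basis and let X be its fractional conversion, so ξ = X.
Mole table: n_C = 2 − 2X; n_D = 2.83 − X; n_B = 2X.
Summing: n_T = 4.83 − X.
At X = 0.507: n_C = 0.986, n_D = 2.32, n_B = 1.01, n_T = 4.32.
p_i = (n_i/n_T)·P. K_p = p_B^2 / (p_C^2 p_D) = 1.04 bar^-1.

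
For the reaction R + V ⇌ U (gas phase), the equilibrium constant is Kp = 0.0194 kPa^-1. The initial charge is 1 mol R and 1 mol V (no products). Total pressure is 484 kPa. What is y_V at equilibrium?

y_V = 0.237

Let X = conversion of R (basis 1 mol R); extent of reaction ξ = X.
Species balance: n_R = 1 − X; n_V = 1 − X; n_U = X.
Total moles n_T = 2 − X.
Mole fractions y_i = n_i/n_T; Kp = p_U / (p_R p_V) with p_i = y_i·P.
Setting this equal to 0.0194 kPa^-1 and taking the physical root (0 < X < 1) gives X = 0.690.
Then n_V = 0.31, n_T = 1.31, so y_V = 0.237.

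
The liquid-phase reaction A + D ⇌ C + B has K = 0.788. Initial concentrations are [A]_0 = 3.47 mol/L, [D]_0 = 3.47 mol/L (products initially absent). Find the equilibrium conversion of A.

Let X = conversion of A; extent ξ = 3.47·X mol/L.
Concentrations: [A] = 3.47 − 3.47X; [D] = 3.47 − 3.47X; [C] = 3.47X; [B] = 3.47X.
K = [C] [B] / ([A] [D]).
Solving K = 0.788 for X ∈ (0,1): X = 0.470.

X = 0.470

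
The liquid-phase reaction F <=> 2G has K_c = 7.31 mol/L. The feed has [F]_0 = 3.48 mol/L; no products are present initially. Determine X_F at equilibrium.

X = 0.508

Let X = conversion of F; extent ξ = 3.48·X mol/L.
Concentrations: [F] = 3.48 − 3.48X; [G] = 6.96X.
K_c = [G]^2 / ([F]).
Solving K_c = 7.31 for X ∈ (0,1): X = 0.508.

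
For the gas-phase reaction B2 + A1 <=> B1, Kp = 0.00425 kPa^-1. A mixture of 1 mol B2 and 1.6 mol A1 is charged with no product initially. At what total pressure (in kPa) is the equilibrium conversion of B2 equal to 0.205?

P = 104 kPa

Let X = conversion of B2 (basis 1 mol B2); extent of reaction ξ = X.
Species balance: n_B2 = 1 − X; n_A1 = 1.6 − X; n_B1 = X.
n_T = Σnᵢ = 2.6 − X.
Kp = p_B1 / (p_B2 p_A1) with p_i = (n_i/n_T)·P.
At X = 0.205: the mole-fraction product g(X) = Π y_i^ν_i = 0.4427. Since Kp = g(X)·P^{-1}, P = (g/Kp)^(1/1) = (0.4427/0.00425)^(1/1) = 104 kPa.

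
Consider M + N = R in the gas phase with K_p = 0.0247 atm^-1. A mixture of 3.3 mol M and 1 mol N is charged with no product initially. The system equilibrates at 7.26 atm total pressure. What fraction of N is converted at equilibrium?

Take 1 mol N as basis and let X be its fractional conversion, so ξ = X.
Moles: n_M = 3.3 − X; n_N = 1 − X; n_R = X.
Total moles n_T = 4.3 − X.
Mole fractions y_i = n_i/n_T; K_p = p_R / (p_M p_N) with p_i = y_i·P.
Setting this equal to 0.0247 atm^-1 and taking the physical root (0 < X < 1) gives X = 0.120.

X = 0.120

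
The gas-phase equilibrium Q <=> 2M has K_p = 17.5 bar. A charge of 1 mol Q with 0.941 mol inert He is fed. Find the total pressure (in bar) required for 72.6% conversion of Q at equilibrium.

Take 1 mol Q as basis and let X be its fractional conversion, so ξ = X.
Mole table: n_Q = 1 − X; n_M = 2X; n_I = 0.941 (inert).
Total moles n_T = 1.94 + X.
K_p = p_M^2 / (p_Q) with p_i = (n_i/n_T)·P.
At X = 0.726: the mole-fraction product g(X) = Π y_i^ν_i = 2.885. Since K_p = g(X)·P^{1}, P = (K_p/g)^(1/1) = (17.5/2.885)^(1/1) = 6.07 bar.

P = 6.07 bar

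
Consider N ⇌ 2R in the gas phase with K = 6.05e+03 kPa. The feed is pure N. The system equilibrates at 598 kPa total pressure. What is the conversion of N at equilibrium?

Take 1 mol N as basis and let X be its fractional conversion, so ξ = X.
At extent ξ: n_N = 1 − X; n_R = 2X.
Summing: n_T = 1 + X.
y_i = n_i/n_T, p_i = y_i·P. K = p_R^2 / (p_N).
Substituting and setting equal to 6.05e+03 kPa gives a polynomial in X; the root in (0,1) is X = 0.847.

X = 0.847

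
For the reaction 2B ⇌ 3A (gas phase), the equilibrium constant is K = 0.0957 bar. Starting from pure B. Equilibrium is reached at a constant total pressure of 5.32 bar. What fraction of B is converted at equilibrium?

Take 1 mol B as basis and let X be its fractional conversion, so ξ = 0.5X.
Species balance: n_B = 1 − X; n_A = 1.5X.
n_T = Σnᵢ = 1 + 0.5X.
Mole fractions y_i = n_i/n_T; K = p_A^3 / (p_B^2) with p_i = y_i·P.
This yields a degree-3 equation in X; solving on (0,1), X = 0.160.

X = 0.160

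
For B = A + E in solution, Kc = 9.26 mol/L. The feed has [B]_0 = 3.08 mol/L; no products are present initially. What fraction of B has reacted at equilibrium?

X = 0.792

Let X = conversion of B; extent ξ = 3.08·X mol/L.
Concentrations: [B] = 3.08 − 3.08X; [A] = 3.08X; [E] = 3.08X.
Kc = [A] [E] / ([B]).
Solving Kc = 9.26 for X ∈ (0,1): X = 0.792.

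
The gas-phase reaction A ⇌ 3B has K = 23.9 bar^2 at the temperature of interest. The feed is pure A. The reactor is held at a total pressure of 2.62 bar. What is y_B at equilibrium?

Let X = conversion of A (basis 1 mol A); extent of reaction ξ = X.
Mole table: n_A = 1 − X; n_B = 3X.
Total moles n_T = 1 + 2X.
With p_i = (n_i/n_T)P, K = p_B^3 / (p_A).
Setting this equal to 23.9 bar^2 and taking the physical root (0 < X < 1) gives X = 0.625.
Then n_B = 1.88, n_T = 2.25, so y_B = 0.834.

y_B = 0.834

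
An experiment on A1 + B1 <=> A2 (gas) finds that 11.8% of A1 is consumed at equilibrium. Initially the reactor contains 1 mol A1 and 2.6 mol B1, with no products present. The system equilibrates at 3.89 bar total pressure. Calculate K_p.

K_p = 0.0482 bar^-1

Let X = conversion of A1 (basis 1 mol A1); extent of reaction ξ = X.
Mole table: n_A1 = 1 − X; n_B1 = 2.6 − X; n_A2 = X.
n_T = Σnᵢ = 3.6 − X.
At X = 0.118: n_A1 = 0.882, n_B1 = 2.48, n_A2 = 0.118, n_T = 3.48.
p_i = (n_i/n_T)·P. K_p = p_A2 / (p_A1 p_B1) = 0.0482 bar^-1.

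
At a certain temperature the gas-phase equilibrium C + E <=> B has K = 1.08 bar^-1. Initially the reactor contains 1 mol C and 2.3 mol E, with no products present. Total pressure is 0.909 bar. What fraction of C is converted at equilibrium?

X = 0.392

Let X = conversion of C (basis 1 mol C); extent of reaction ξ = X.
Moles: n_C = 1 − X; n_E = 2.3 − X; n_B = X.
Total moles n_T = 3.3 − X.
Mole fractions y_i = n_i/n_T; K = p_B / (p_C p_E) with p_i = y_i·P.
This yields a degree-2 equation in X; solving on (0,1), X = 0.392.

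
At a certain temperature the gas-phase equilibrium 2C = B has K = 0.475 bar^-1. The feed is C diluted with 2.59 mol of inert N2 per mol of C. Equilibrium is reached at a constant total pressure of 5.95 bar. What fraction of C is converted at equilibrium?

X = 0.471

Let X = conversion of C (basis 1 mol C); extent of reaction ξ = 0.5X.
Species balance: n_C = 1 − X; n_B = 0.5X; n_I = 2.59 (inert).
Total moles n_T = 3.59 − 0.5X.
With p_i = (n_i/n_T)P, K = p_B / (p_C^2).
Substituting and setting equal to 0.475 bar^-1 gives a polynomial in X; the root in (0,1) is X = 0.471.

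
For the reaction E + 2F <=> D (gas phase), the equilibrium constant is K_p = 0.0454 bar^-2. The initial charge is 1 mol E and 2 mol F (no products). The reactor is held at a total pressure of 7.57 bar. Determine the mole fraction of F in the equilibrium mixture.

Basis: 1 mol E initially; let X = conversion of E. Extent ξ = X.
Moles: n_E = 1 − X; n_F = 2 − 2X; n_D = X.
Summing: n_T = 3 − 2X.
y_i = n_i/n_T, p_i = y_i·P. K_p = p_D / (p_E p_F^2).
Substituting and setting equal to 0.0454 bar^-2 gives a polynomial in X; the root in (0,1) is X = 0.426.
Then n_F = 1.15, n_T = 2.15, so y_F = 0.534.

y_F = 0.534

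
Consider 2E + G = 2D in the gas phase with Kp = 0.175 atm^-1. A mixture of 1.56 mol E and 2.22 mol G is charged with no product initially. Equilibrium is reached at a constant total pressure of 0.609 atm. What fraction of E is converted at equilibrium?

Let X = conversion of E (basis 1.56 mol E); extent of reaction ξ = 0.78X.
At extent ξ: n_E = 1.56 − 1.56X; n_G = 2.22 − 0.78X; n_D = 1.56X.
n_T = Σnᵢ = 3.78 − 0.78X.
With p_i = (n_i/n_T)P, Kp = p_D^2 / (p_E^2 p_G).
Substituting and setting equal to 0.175 atm^-1 gives a polynomial in X; the root in (0,1) is X = 0.198.

X = 0.198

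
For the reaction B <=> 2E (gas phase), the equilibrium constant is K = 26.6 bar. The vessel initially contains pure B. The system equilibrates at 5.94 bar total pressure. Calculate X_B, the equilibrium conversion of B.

X = 0.727

Take 1 mol B as basis and let X be its fractional conversion, so ξ = X.
Species balance: n_B = 1 − X; n_E = 2X.
n_T = Σnᵢ = 1 + X.
Mole fractions y_i = n_i/n_T; K = p_E^2 / (p_B) with p_i = y_i·P.
Setting this equal to 26.6 bar and taking the physical root (0 < X < 1) gives X = 0.727.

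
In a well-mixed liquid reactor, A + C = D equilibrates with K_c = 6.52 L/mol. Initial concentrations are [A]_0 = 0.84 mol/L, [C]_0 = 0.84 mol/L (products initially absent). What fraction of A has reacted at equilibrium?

X = 0.654

Let X = conversion of A; extent ξ = 0.84·X mol/L.
Concentrations: [A] = 0.84 − 0.84X; [C] = 0.84 − 0.84X; [D] = 0.84X.
K_c = [D] / ([A] [C]).
Setting equal to 6.52 and solving for X on (0,1) gives X = 0.654.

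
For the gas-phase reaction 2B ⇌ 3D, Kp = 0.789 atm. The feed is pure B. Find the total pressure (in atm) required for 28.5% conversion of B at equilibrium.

P = 5.9 atm

Let X = conversion of B (basis 1 mol B); extent of reaction ξ = 0.5X.
Species balance: n_B = 1 − X; n_D = 1.5X.
Summing: n_T = 1 + 0.5X.
Kp = p_D^3 / (p_B^2) with p_i = (n_i/n_T)·P.
At X = 0.285: the mole-fraction product g(X) = Π y_i^ν_i = 0.1338. Since Kp = g(X)·P^{1}, P = (Kp/g)^(1/1) = (0.789/0.1338)^(1/1) = 5.9 atm.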